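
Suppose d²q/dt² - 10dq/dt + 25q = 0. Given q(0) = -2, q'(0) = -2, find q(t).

q = -2*exp(5*t) + 8*t*exp(5*t)

Characteristic equation r² - 10r + 25 = 0 has discriminant (-10)² - 4·(25) = 0, so r = 5 is a repeated root.
Hence q_h = (C1 + C2*t)*exp(5*t).
Apply the initial conditions: q(0) = C1 = -2 and q'(0) = C2 + 5*C1 = -2. Solving gives C1 = -2, C2 = 8.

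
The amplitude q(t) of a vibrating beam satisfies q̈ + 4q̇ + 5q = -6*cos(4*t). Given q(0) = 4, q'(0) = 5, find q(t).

Characteristic equation r² + 4r + 5 = 0 has discriminant (4)² - 4·(5) = -4 < 0, so r = -2 ± i.
Hence q_h = C1*cos(t)*exp(-2*t) + C2*exp(-2*t)*sin(t).
Try q_p = A*cos(4*t) + B*sin(4*t). Substituting and equating the coefficients of cos(4t) and sin(4t) gives A = 66/377, B = -96/377, so q_p = -96*sin(4*t)/377 + 66*cos(4*t)/377.
General solution: q = -96*sin(4*t)/377 + 66*cos(4*t)/377 + C1*cos(t)*exp(-2*t) + C2*exp(-2*t)*sin(t).
Apply the initial conditions: q(0) = 66/377 + C1 = 4 and q'(0) = -384/377 + C2 - 2*C1 = 5. Solving gives C1 = 1442/377, C2 = 5153/377.

q = -96*sin(4*t)/377 + 66*cos(4*t)/377 + 1442*cos(t)*exp(-2*t)/377 + 5153*exp(-2*t)*sin(t)/377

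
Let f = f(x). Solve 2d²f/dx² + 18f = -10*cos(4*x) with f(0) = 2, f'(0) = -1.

f = -sin(3*x)/3 + 5*cos(4*x)/7 + 9*cos(3*x)/7

Divide through by 2: f'' + 9f = -5*cos(4*x).
Characteristic equation r² + 9 = 0 has discriminant (0)² - 4·(9) = -36 < 0, so r = ± 3i.
Hence f_h = C1*cos(3*x) + C2*sin(3*x).
Try f_p = A*cos(4*x) + B*sin(4*x). Substituting and equating the coefficients of cos(4x) and sin(4x) gives A = 5/7, B = 0, so f_p = 5*cos(4*x)/7.
General solution: f = 5*cos(4*x)/7 + C1*cos(3*x) + C2*sin(3*x).
Apply the initial conditions: f(0) = 5/7 + C1 = 2 and f'(0) = 3*C2 = -1. Solving gives C1 = 9/7, C2 = -1/3.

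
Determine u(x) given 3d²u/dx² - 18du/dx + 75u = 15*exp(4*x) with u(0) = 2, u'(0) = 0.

Divide through by 3: u'' - 6u' + 25u = 5*exp(4*x).
Characteristic equation r² - 6r + 25 = 0 has discriminant (-6)² - 4·(25) = -64 < 0, so r = 3 ± 4i.
Hence u_h = C1*cos(4*x)*exp(3*x) + C2*exp(3*x)*sin(4*x).
Try u_p = A*exp(4*x). Substituting into the equation and dividing by exp(4*x) gives A = 5/17, so u_p = 5*exp(4*x)/17.
General solution: u = 5*exp(4*x)/17 + C1*cos(4*x)*exp(3*x) + C2*exp(3*x)*sin(4*x).
Apply the initial conditions: u(0) = 5/17 + C1 = 2 and u'(0) = 20/17 + 3*C1 + 4*C2 = 0. Solving gives C1 = 29/17, C2 = -107/68.

u = 5*exp(4*x)/17 - 107*exp(3*x)*sin(4*x)/68 + 29*cos(4*x)*exp(3*x)/17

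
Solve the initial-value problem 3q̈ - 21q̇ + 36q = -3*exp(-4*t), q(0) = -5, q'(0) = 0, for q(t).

q = -139*exp(3*t)/7 - exp(-4*t)/56 + 119*exp(4*t)/8

Divide through by 3: q'' - 7q' + 12q = -exp(-4*t).
Characteristic equation r² - 7r + 12 = 0 factors as (r - 3)(r - 4) = 0, so r = 3, 4.
Hence q_h = C1*exp(3*t) + C2*exp(4*t).
Try q_p = A*exp(-4*t). Substituting into the equation and dividing by exp(-4*t) gives A = -1/56, so q_p = -exp(-4*t)/56.
General solution: q = -exp(-4*t)/56 + C1*exp(3*t) + C2*exp(4*t).
Apply the initial conditions: q(0) = -1/56 + C1 + C2 = -5 and q'(0) = 1/14 + 3*C1 + 4*C2 = 0. Solving gives C1 = -139/7, C2 = 119/8.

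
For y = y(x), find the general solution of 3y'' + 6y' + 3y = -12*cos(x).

y = -2*sin(x) + C1*exp(-x) + C2*x*exp(-x)

Divide through by 3: y'' + 2y' + y = -4*cos(x).
Characteristic equation r² + 2r + 1 = 0 has discriminant (2)² - 4·(1) = 0, so r = -1 is a repeated root.
Hence y_h = (C1 + C2*x)*exp(-x).
Try y_p = A*cos(x) + B*sin(x). Substituting and equating the coefficients of cos(x) and sin(x) gives A = 0, B = -2, so y_p = -2*sin(x).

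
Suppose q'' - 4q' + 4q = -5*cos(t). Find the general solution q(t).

q = -3*cos(t)/5 + 4*sin(t)/5 + C1*exp(2*t) + C2*t*exp(2*t)

Characteristic equation r² - 4r + 4 = 0 has discriminant (-4)² - 4·(4) = 0, so r = 2 is a repeated root.
Hence q_h = (C1 + C2*t)*exp(2*t).
Try q_p = A*cos(t) + B*sin(t). Substituting and equating the coefficients of cos(t) and sin(t) gives A = -3/5, B = 4/5, so q_p = -3*cos(t)/5 + 4*sin(t)/5.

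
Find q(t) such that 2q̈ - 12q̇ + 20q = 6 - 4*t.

q = 9/50 - t/5 + C1*cos(t)*exp(3*t) + C2*exp(3*t)*sin(t)

Divide through by 2: q'' - 6q' + 10q = 3 - 2*t.
Characteristic equation r² - 6r + 10 = 0 has discriminant (-6)² - 4·(10) = -4 < 0, so r = 3 ± i.
Hence q_h = C1*cos(t)*exp(3*t) + C2*exp(3*t)*sin(t).
For the particular solution try q_p = A0 + A1*t. Substituting and matching coefficients of each power of t gives A0 = 9/50, A1 = -1/5, so q_p = 9/50 - t/5.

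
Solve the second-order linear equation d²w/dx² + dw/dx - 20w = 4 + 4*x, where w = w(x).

Characteristic equation r² + r - 20 = 0 factors as (r - 4)(r + 5) = 0, so r = 4, -5.
Hence w_h = C1*exp(4*x) + C2*exp(-5*x).
For the particular solution try w_p = A0 + A1*x. Substituting and matching coefficients of each power of x gives A0 = -21/100, A1 = -1/5, so w_p = -21/100 - x/5.

w = -21/100 - x/5 + C1*exp(4*x) + C2*exp(-5*x)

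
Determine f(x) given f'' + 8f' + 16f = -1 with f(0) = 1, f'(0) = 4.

Characteristic equation r² + 8r + 16 = 0 has discriminant (8)² - 4·(16) = 0, so r = -4 is a repeated root.
Hence f_h = (C1 + C2*x)*exp(-4*x).
For the particular solution try f_p = A0. Substituting and matching coefficients of each power of x gives A0 = -1/16, so f_p = -1/16.
General solution: f = -1/16 + C1*exp(-4*x) + C2*x*exp(-4*x).
Apply the initial conditions: f(0) = -1/16 + C1 = 1 and f'(0) = C2 - 4*C1 = 4. Solving gives C1 = 17/16, C2 = 33/4.

f = -1/16 + 17*exp(-4*x)/16 + 33*x*exp(-4*x)/4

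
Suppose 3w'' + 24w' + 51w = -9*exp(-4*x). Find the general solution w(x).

Divide through by 3: w'' + 8w' + 17w = -3*exp(-4*x).
Characteristic equation r² + 8r + 17 = 0 has discriminant (8)² - 4·(17) = -4 < 0, so r = -4 ± i.
Hence w_h = C1*cos(x)*exp(-4*x) + C2*exp(-4*x)*sin(x).
Try w_p = A*exp(-4*x). Substituting into the equation and dividing by exp(-4*x) gives A = -3, so w_p = -3*exp(-4*x).

w = -3*exp(-4*x) + C1*cos(x)*exp(-4*x) + C2*exp(-4*x)*sin(x)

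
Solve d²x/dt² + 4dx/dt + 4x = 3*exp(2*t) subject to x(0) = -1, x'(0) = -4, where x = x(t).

Characteristic equation r² + 4r + 4 = 0 has discriminant (4)² - 4·(4) = 0, so r = -2 is a repeated root.
Hence x_h = (C1 + C2*t)*exp(-2*t).
Try x_p = A*exp(2*t). Substituting into the equation and dividing by exp(2*t) gives A = 3/16, so x_p = 3*exp(2*t)/16.
General solution: x = 3*exp(2*t)/16 + C1*exp(-2*t) + C2*t*exp(-2*t).
Apply the initial conditions: x(0) = 3/16 + C1 = -1 and x'(0) = 3/8 + C2 - 2*C1 = -4. Solving gives C1 = -19/16, C2 = -27/4.

x = -19*exp(-2*t)/16 + 3*exp(2*t)/16 - 27*t*exp(-2*t)/4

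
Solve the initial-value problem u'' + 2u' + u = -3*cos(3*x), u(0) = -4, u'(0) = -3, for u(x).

Characteristic equation r² + 2r + 1 = 0 has discriminant (2)² - 4·(1) = 0, so r = -1 is a repeated root.
Hence u_h = (C1 + C2*x)*exp(-x).
Try u_p = A*cos(3*x) + B*sin(3*x). Substituting and equating the coefficients of cos(3x) and sin(3x) gives A = 6/25, B = -9/50, so u_p = -9*sin(3*x)/50 + 6*cos(3*x)/25.
General solution: u = -9*sin(3*x)/50 + 6*cos(3*x)/25 + C1*exp(-x) + C2*x*exp(-x).
Apply the initial conditions: u(0) = 6/25 + C1 = -4 and u'(0) = -27/50 + C2 - C1 = -3. Solving gives C1 = -106/25, C2 = -67/10.

u = -106*exp(-x)/25 - 9*sin(3*x)/50 + 6*cos(3*x)/25 - 67*x*exp(-x)/10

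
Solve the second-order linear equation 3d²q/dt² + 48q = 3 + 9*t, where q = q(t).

q = 1/16 + 3*t/16 + C1*cos(4*t) + C2*sin(4*t)

Divide through by 3: q'' + 16q = 1 + 3*t.
Characteristic equation r² + 16 = 0 has discriminant (0)² - 4·(16) = -64 < 0, so r = ± 4i.
Hence q_h = C1*cos(4*t) + C2*sin(4*t).
For the particular solution try q_p = A0 + A1*t. Substituting and matching coefficients of each power of t gives A0 = 1/16, A1 = 3/16, so q_p = 1/16 + 3*t/16.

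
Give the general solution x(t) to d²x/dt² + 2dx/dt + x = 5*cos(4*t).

Characteristic equation r² + 2r + 1 = 0 has discriminant (2)² - 4·(1) = 0, so r = -1 is a repeated root.
Hence x_h = (C1 + C2*t)*exp(-t).
Try x_p = A*cos(4*t) + B*sin(4*t). Substituting and equating the coefficients of cos(4t) and sin(4t) gives A = -75/289, B = 40/289, so x_p = -75*cos(4*t)/289 + 40*sin(4*t)/289.

x = -75*cos(4*t)/289 + 40*sin(4*t)/289 + C1*exp(-t) + C2*t*exp(-t)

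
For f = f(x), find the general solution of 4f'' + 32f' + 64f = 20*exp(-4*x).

f = C1*exp(-4*x) + 5*x**2*exp(-4*x)/2 + C2*x*exp(-4*x)

Divide through by 4: f'' + 8f' + 16f = 5*exp(-4*x).
Characteristic equation r² + 8r + 16 = 0 has discriminant (8)² - 4·(16) = 0, so r = -4 is a repeated root.
Hence f_h = (C1 + C2*x)*exp(-4*x).
Since exp(-4*x) solves the homogeneous equation (r = -4 is a root of multiplicity 2), multiply the trial by x^2. Try f_p = A*x^2*exp(-4*x). Substituting into the equation and dividing by exp(-4*x) gives A = 5/2, so f_p = 5*x^2*exp(-4*x)/2.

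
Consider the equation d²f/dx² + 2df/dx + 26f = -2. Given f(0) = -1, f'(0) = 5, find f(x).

Characteristic equation r² + 2r + 26 = 0 has discriminant (2)² - 4·(26) = -100 < 0, so r = -1 ± 5i.
Hence f_h = C1*cos(5*x)*exp(-x) + C2*exp(-x)*sin(5*x).
For the particular solution try f_p = A0. Substituting and matching coefficients of each power of x gives A0 = -1/13, so f_p = -1/13.
General solution: f = -1/13 + C1*cos(5*x)*exp(-x) + C2*exp(-x)*sin(5*x).
Apply the initial conditions: f(0) = -1/13 + C1 = -1 and f'(0) = -C1 + 5*C2 = 5. Solving gives C1 = -12/13, C2 = 53/65.

f = -1/13 - 12*cos(5*x)*exp(-x)/13 + 53*exp(-x)*sin(5*x)/65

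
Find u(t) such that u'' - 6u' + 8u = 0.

u = C1*exp(4*t) + C2*exp(2*t)

Characteristic equation r² - 6r + 8 = 0 factors as (r - 4)(r - 2) = 0, so r = 4, 2.
Hence u_h = C1*exp(4*t) + C2*exp(2*t).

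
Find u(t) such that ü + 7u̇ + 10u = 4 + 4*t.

Characteristic equation r² + 7r + 10 = 0 factors as (r + 5)(r + 2) = 0, so r = -5, -2.
Hence u_h = C1*exp(-5*t) + C2*exp(-2*t).
For the particular solution try u_p = A0 + A1*t. Substituting and matching coefficients of each power of t gives A0 = 3/25, A1 = 2/5, so u_p = 3/25 + 2*t/5.

u = 3/25 + 2*t/5 + C1*exp(-5*t) + C2*exp(-2*t)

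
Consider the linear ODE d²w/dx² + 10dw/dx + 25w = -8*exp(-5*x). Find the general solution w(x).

Characteristic equation r² + 10r + 25 = 0 has discriminant (10)² - 4·(25) = 0, so r = -5 is a repeated root.
Hence w_h = (C1 + C2*x)*exp(-5*x).
Since exp(-5*x) solves the homogeneous equation (r = -5 is a root of multiplicity 2), multiply the trial by x^2. Try w_p = A*x^2*exp(-5*x). Substituting into the equation and dividing by exp(-5*x) gives A = -4, so w_p = -4*x^2*exp(-5*x).

w = C1*exp(-5*x) - 4*x**2*exp(-5*x) + C2*x*exp(-5*x)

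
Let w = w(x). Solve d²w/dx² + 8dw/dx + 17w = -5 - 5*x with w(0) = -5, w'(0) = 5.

Characteristic equation r² + 8r + 17 = 0 has discriminant (8)² - 4·(17) = -4 < 0, so r = -4 ± i.
Hence w_h = C1*cos(x)*exp(-4*x) + C2*exp(-4*x)*sin(x).
For the particular solution try w_p = A0 + A1*x. Substituting and matching coefficients of each power of x gives A0 = -45/289, A1 = -5/17, so w_p = -45/289 - 5*x/17.
General solution: w = -45/289 - 5*x/17 + C1*cos(x)*exp(-4*x) + C2*exp(-4*x)*sin(x).
Apply the initial conditions: w(0) = -45/289 + C1 = -5 and w'(0) = -5/17 + C2 - 4*C1 = 5. Solving gives C1 = -1400/289, C2 = -4070/289.

w = -45/289 - 5*x/17 - 4070*exp(-4*x)*sin(x)/289 - 1400*cos(x)*exp(-4*x)/289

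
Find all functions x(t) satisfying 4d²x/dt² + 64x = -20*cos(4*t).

x = C1*cos(4*t) + C2*sin(4*t) - 5*t*sin(4*t)/8

Divide through by 4: x'' + 16x = -5*cos(4*t).
Characteristic equation r² + 16 = 0 has discriminant (0)² - 4·(16) = -64 < 0, so r = ± 4i.
Hence x_h = C1*cos(4*t) + C2*sin(4*t).
Since ±4i are characteristic roots, multiply the trial by t. Try x_p = t*(A*cos(4*t) + B*sin(4*t)). Substituting and equating the coefficients of cos(4t) and sin(4t) gives A = 0, B = -5/8, so x_p = -5*t*sin(4*t)/8.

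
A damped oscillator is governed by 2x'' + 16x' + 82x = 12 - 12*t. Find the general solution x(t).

x = 294/1681 - 6*t/41 + C1*cos(5*t)*exp(-4*t) + C2*exp(-4*t)*sin(5*t)

Divide through by 2: x'' + 8x' + 41x = 6 - 6*t.
Characteristic equation r² + 8r + 41 = 0 has discriminant (8)² - 4·(41) = -100 < 0, so r = -4 ± 5i.
Hence x_h = C1*cos(5*t)*exp(-4*t) + C2*exp(-4*t)*sin(5*t).
For the particular solution try x_p = A0 + A1*t. Substituting and matching coefficients of each power of t gives A0 = 294/1681, A1 = -6/41, so x_p = 294/1681 - 6*t/41.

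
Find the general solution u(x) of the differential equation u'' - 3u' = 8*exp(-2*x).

u = C2 + 4*exp(-2*x)/5 + C1*exp(3*x)

Characteristic equation r² - 3r = 0 factors as (r - 3)r = 0, so r = 3, 0.
Hence u_h = C1*exp(3*x) + C2.
Try u_p = A*exp(-2*x). Substituting into the equation and dividing by exp(-2*x) gives A = 4/5, so u_p = 4*exp(-2*x)/5.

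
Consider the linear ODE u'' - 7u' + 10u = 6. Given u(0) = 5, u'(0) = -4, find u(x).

u = 3/5 - 64*exp(5*x)/15 + 26*exp(2*x)/3

Characteristic equation r² - 7r + 10 = 0 factors as (r - 5)(r - 2) = 0, so r = 5, 2.
Hence u_h = C1*exp(5*x) + C2*exp(2*x).
For the particular solution try u_p = A0. Substituting and matching coefficients of each power of x gives A0 = 3/5, so u_p = 3/5.
General solution: u = 3/5 + C1*exp(5*x) + C2*exp(2*x).
Apply the initial conditions: u(0) = 3/5 + C1 + C2 = 5 and u'(0) = 2*C2 + 5*C1 = -4. Solving gives C1 = -64/15, C2 = 26/3.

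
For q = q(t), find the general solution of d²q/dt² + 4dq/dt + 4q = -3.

Characteristic equation r² + 4r + 4 = 0 has discriminant (4)² - 4·(4) = 0, so r = -2 is a repeated root.
Hence q_h = (C1 + C2*t)*exp(-2*t).
For the particular solution try q_p = A0. Substituting and matching coefficients of each power of t gives A0 = -3/4, so q_p = -3/4.

q = -3/4 + C1*exp(-2*t) + C2*t*exp(-2*t)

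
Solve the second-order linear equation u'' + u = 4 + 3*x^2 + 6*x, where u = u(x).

Characteristic equation r² + 1 = 0 has discriminant (0)² - 4·(1) = -4 < 0, so r = ± i.
Hence u_h = C1*cos(x) + C2*sin(x).
For the particular solution try u_p = A0 + A1*x + A2*x^2. Substituting and matching coefficients of each power of x gives A0 = -2, A1 = 6, A2 = 3, so u_p = -2 + 3*x^2 + 6*x.

u = -2 + 3*x**2 + 6*x + C1*cos(x) + C2*sin(x)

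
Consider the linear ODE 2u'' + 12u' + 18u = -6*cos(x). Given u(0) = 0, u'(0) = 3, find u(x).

Divide through by 2: u'' + 6u' + 9u = -3*cos(x).
Characteristic equation r² + 6r + 9 = 0 has discriminant (6)² - 4·(9) = 0, so r = -3 is a repeated root.
Hence u_h = (C1 + C2*x)*exp(-3*x).
Try u_p = A*cos(x) + B*sin(x). Substituting and equating the coefficients of cos(x) and sin(x) gives A = -6/25, B = -9/50, so u_p = -9*sin(x)/50 - 6*cos(x)/25.
General solution: u = -9*sin(x)/50 - 6*cos(x)/25 + C1*exp(-3*x) + C2*x*exp(-3*x).
Apply the initial conditions: u(0) = -6/25 + C1 = 0 and u'(0) = -9/50 + C2 - 3*C1 = 3. Solving gives C1 = 6/25, C2 = 39/10.

u = -9*sin(x)/50 - 6*cos(x)/25 + 6*exp(-3*x)/25 + 39*x*exp(-3*x)/10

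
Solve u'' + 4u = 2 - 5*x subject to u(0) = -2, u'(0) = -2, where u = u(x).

Characteristic equation r² + 4 = 0 has discriminant (0)² - 4·(4) = -16 < 0, so r = ± 2i.
Hence u_h = C1*cos(2*x) + C2*sin(2*x).
For the particular solution try u_p = A0 + A1*x. Substituting and matching coefficients of each power of x gives A0 = 1/2, A1 = -5/4, so u_p = 1/2 - 5*x/4.
General solution: u = 1/2 - 5*x/4 + C1*cos(2*x) + C2*sin(2*x).
Apply the initial conditions: u(0) = 1/2 + C1 = -2 and u'(0) = -5/4 + 2*C2 = -2. Solving gives C1 = -5/2, C2 = -3/8.

u = 1/2 - 5*cos(2*x)/2 - 5*x/4 - 3*sin(2*x)/8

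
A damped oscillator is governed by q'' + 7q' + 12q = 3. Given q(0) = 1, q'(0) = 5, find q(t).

Characteristic equation r² + 7r + 12 = 0 factors as (r + 4)(r + 3) = 0, so r = -4, -3.
Hence q_h = C1*exp(-4*t) + C2*exp(-3*t).
For the particular solution try q_p = A0. Substituting and matching coefficients of each power of t gives A0 = 1/4, so q_p = 1/4.
General solution: q = 1/4 + C1*exp(-4*t) + C2*exp(-3*t).
Apply the initial conditions: q(0) = 1/4 + C1 + C2 = 1 and q'(0) = -4*C1 - 3*C2 = 5. Solving gives C1 = -29/4, C2 = 8.

q = 1/4 + 8*exp(-3*t) - 29*exp(-4*t)/4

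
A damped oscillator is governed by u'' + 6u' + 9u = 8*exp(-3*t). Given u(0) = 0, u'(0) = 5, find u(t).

Characteristic equation r² + 6r + 9 = 0 has discriminant (6)² - 4·(9) = 0, so r = -3 is a repeated root.
Hence u_h = (C1 + C2*t)*exp(-3*t).
Since exp(-3*t) solves the homogeneous equation (r = -3 is a root of multiplicity 2), multiply the trial by t^2. Try u_p = A*t^2*exp(-3*t). Substituting into the equation and dividing by exp(-3*t) gives A = 4, so u_p = 4*t^2*exp(-3*t).
General solution: u = C1*exp(-3*t) + 4*t^2*exp(-3*t) + C2*t*exp(-3*t).
Apply the initial conditions: u(0) = C1 = 0 and u'(0) = C2 - 3*C1 = 5. Solving gives C1 = 0, C2 = 5.

u = 4*t**2*exp(-3*t) + 5*t*exp(-3*t)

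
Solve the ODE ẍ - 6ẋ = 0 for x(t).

x = C2 + C1*exp(6*t)

Characteristic equation r² - 6r = 0 factors as (r - 6)r = 0, so r = 6, 0.
Hence x_h = C1*exp(6*t) + C2.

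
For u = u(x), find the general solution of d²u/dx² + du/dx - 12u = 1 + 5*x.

Characteristic equation r² + r - 12 = 0 factors as (r + 4)(r - 3) = 0, so r = -4, 3.
Hence u_h = C1*exp(-4*x) + C2*exp(3*x).
For the particular solution try u_p = A0 + A1*x. Substituting and matching coefficients of each power of x gives A0 = -17/144, A1 = -5/12, so u_p = -17/144 - 5*x/12.

u = -17/144 - 5*x/12 + C1*exp(-4*x) + C2*exp(3*x)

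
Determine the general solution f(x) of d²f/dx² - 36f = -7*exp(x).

f = exp(x)/5 + C1*exp(-6*x) + C2*exp(6*x)

Characteristic equation r² - 36 = 0 factors as (r + 6)(r - 6) = 0, so r = -6, 6.
Hence f_h = C1*exp(-6*x) + C2*exp(6*x).
Try f_p = A*exp(x). Substituting into the equation and dividing by exp(x) gives A = 1/5, so f_p = exp(x)/5.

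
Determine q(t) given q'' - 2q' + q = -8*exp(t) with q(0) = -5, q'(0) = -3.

q = -5*exp(t) - 4*t**2*exp(t) + 2*t*exp(t)

Characteristic equation r² - 2r + 1 = 0 has discriminant (-2)² - 4·(1) = 0, so r = 1 is a repeated root.
Hence q_h = (C1 + C2*t)*exp(t).
Since exp(t) solves the homogeneous equation (r = 1 is a root of multiplicity 2), multiply the trial by t^2. Try q_p = A*t^2*exp(t). Substituting into the equation and dividing by exp(t) gives A = -4, so q_p = -4*t^2*exp(t).
General solution: q = C1*exp(t) - 4*t^2*exp(t) + C2*t*exp(t).
Apply the initial conditions: q(0) = C1 = -5 and q'(0) = C1 + C2 = -3. Solving gives C1 = -5, C2 = 2.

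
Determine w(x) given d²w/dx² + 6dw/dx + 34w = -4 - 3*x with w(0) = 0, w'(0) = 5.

w = -59/578 - 3*x/34 + 59*cos(5*x)*exp(-3*x)/578 + 1559*exp(-3*x)*sin(5*x)/1445

Characteristic equation r² + 6r + 34 = 0 has discriminant (6)² - 4·(34) = -100 < 0, so r = -3 ± 5i.
Hence w_h = C1*cos(5*x)*exp(-3*x) + C2*exp(-3*x)*sin(5*x).
For the particular solution try w_p = A0 + A1*x. Substituting and matching coefficients of each power of x gives A0 = -59/578, A1 = -3/34, so w_p = -59/578 - 3*x/34.
General solution: w = -59/578 - 3*x/34 + C1*cos(5*x)*exp(-3*x) + C2*exp(-3*x)*sin(5*x).
Apply the initial conditions: w(0) = -59/578 + C1 = 0 and w'(0) = -3/34 - 3*C1 + 5*C2 = 5. Solving gives C1 = 59/578, C2 = 1559/1445.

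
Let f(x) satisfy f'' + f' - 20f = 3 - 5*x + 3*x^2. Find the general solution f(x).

Characteristic equation r² + r - 20 = 0 factors as (r + 5)(r - 4) = 0, so r = -5, 4.
Hence f_h = C1*exp(-5*x) + C2*exp(4*x).
For the particular solution try f_p = A0 + A1*x + A2*x^2. Substituting and matching coefficients of each power of x gives A0 = -613/4000, A1 = 47/200, A2 = -3/20, so f_p = -613/4000 - 3*x^2/20 + 47*x/200.

f = -613/4000 - 3*x**2/20 + 47*x/200 + C1*exp(-5*x) + C2*exp(4*x)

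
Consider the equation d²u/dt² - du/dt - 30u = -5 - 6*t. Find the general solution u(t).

Characteristic equation r² - r - 30 = 0 factors as (r - 6)(r + 5) = 0, so r = 6, -5.
Hence u_h = C1*exp(6*t) + C2*exp(-5*t).
For the particular solution try u_p = A0 + A1*t. Substituting and matching coefficients of each power of t gives A0 = 4/25, A1 = 1/5, so u_p = 4/25 + t/5.

u = 4/25 + t/5 + C1*exp(6*t) + C2*exp(-5*t)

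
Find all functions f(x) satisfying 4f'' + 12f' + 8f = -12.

f = -3/2 + C1*exp(-2*x) + C2*exp(-x)

Divide through by 4: f'' + 3f' + 2f = -3.
Characteristic equation r² + 3r + 2 = 0 factors as (r + 2)(r + 1) = 0, so r = -2, -1.
Hence f_h = C1*exp(-2*x) + C2*exp(-x).
For the particular solution try f_p = A0. Substituting and matching coefficients of each power of x gives A0 = -3/2, so f_p = -3/2.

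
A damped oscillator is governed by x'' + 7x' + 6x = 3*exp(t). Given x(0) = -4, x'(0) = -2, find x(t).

x = -11*exp(-t)/2 + 3*exp(t)/14 + 9*exp(-6*t)/7

Characteristic equation r² + 7r + 6 = 0 factors as (r + 6)(r + 1) = 0, so r = -6, -1.
Hence x_h = C1*exp(-6*t) + C2*exp(-t).
Try x_p = A*exp(t). Substituting into the equation and dividing by exp(t) gives A = 3/14, so x_p = 3*exp(t)/14.
General solution: x = 3*exp(t)/14 + C1*exp(-6*t) + C2*exp(-t).
Apply the initial conditions: x(0) = 3/14 + C1 + C2 = -4 and x'(0) = 3/14 - C2 - 6*C1 = -2. Solving gives C1 = 9/7, C2 = -11/2.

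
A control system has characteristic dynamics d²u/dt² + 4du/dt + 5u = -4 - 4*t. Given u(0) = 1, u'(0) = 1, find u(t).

u = -4/25 - 4*t/5 + 29*cos(t)*exp(-2*t)/25 + 103*exp(-2*t)*sin(t)/25

Characteristic equation r² + 4r + 5 = 0 has discriminant (4)² - 4·(5) = -4 < 0, so r = -2 ± i.
Hence u_h = C1*cos(t)*exp(-2*t) + C2*exp(-2*t)*sin(t).
For the particular solution try u_p = A0 + A1*t. Substituting and matching coefficients of each power of t gives A0 = -4/25, A1 = -4/5, so u_p = -4/25 - 4*t/5.
General solution: u = -4/25 - 4*t/5 + C1*cos(t)*exp(-2*t) + C2*exp(-2*t)*sin(t).
Apply the initial conditions: u(0) = -4/25 + C1 = 1 and u'(0) = -4/5 + C2 - 2*C1 = 1. Solving gives C1 = 29/25, C2 = 103/25.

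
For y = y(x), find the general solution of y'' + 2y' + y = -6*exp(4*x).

y = -6*exp(4*x)/25 + C1*exp(-x) + C2*x*exp(-x)

Characteristic equation r² + 2r + 1 = 0 has discriminant (2)² - 4·(1) = 0, so r = -1 is a repeated root.
Hence y_h = (C1 + C2*x)*exp(-x).
Try y_p = A*exp(4*x). Substituting into the equation and dividing by exp(4*x) gives A = -6/25, so y_p = -6*exp(4*x)/25.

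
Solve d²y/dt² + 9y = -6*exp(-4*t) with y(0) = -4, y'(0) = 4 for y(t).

Characteristic equation r² + 9 = 0 has discriminant (0)² - 4·(9) = -36 < 0, so r = ± 3i.
Hence y_h = C1*cos(3*t) + C2*sin(3*t).
Try y_p = A*exp(-4*t). Substituting into the equation and dividing by exp(-4*t) gives A = -6/25, so y_p = -6*exp(-4*t)/25.
General solution: y = -6*exp(-4*t)/25 + C1*cos(3*t) + C2*sin(3*t).
Apply the initial conditions: y(0) = -6/25 + C1 = -4 and y'(0) = 24/25 + 3*C2 = 4. Solving gives C1 = -94/25, C2 = 76/75.

y = -94*cos(3*t)/25 - 6*exp(-4*t)/25 + 76*sin(3*t)/75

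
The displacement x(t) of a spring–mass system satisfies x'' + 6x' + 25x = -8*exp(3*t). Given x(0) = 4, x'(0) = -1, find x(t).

Characteristic equation r² + 6r + 25 = 0 has discriminant (6)² - 4·(25) = -64 < 0, so r = -3 ± 4i.
Hence x_h = C1*cos(4*t)*exp(-3*t) + C2*exp(-3*t)*sin(4*t).
Try x_p = A*exp(3*t). Substituting into the equation and dividing by exp(3*t) gives A = -2/13, so x_p = -2*exp(3*t)/13.
General solution: x = -2*exp(3*t)/13 + C1*cos(4*t)*exp(-3*t) + C2*exp(-3*t)*sin(4*t).
Apply the initial conditions: x(0) = -2/13 + C1 = 4 and x'(0) = -6/13 - 3*C1 + 4*C2 = -1. Solving gives C1 = 54/13, C2 = 155/52.

x = -2*exp(3*t)/13 + 54*cos(4*t)*exp(-3*t)/13 + 155*exp(-3*t)*sin(4*t)/52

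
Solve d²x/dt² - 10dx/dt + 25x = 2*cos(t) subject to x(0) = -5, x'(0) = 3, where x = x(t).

x = -857*exp(5*t)/169 - 5*sin(t)/169 + 12*cos(t)/169 + 369*t*exp(5*t)/13

Characteristic equation r² - 10r + 25 = 0 has discriminant (-10)² - 4·(25) = 0, so r = 5 is a repeated root.
Hence x_h = (C1 + C2*t)*exp(5*t).
Try x_p = A*cos(t) + B*sin(t). Substituting and equating the coefficients of cos(t) and sin(t) gives A = 12/169, B = -5/169, so x_p = -5*sin(t)/169 + 12*cos(t)/169.
General solution: x = -5*sin(t)/169 + 12*cos(t)/169 + C1*exp(5*t) + C2*t*exp(5*t).
Apply the initial conditions: x(0) = 12/169 + C1 = -5 and x'(0) = -5/169 + C2 + 5*C1 = 3. Solving gives C1 = -857/169, C2 = 369/13.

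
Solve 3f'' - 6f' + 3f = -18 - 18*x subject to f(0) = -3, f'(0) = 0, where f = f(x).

Divide through by 3: f'' - 2f' + f = -6 - 6*x.
Characteristic equation r² - 2r + 1 = 0 has discriminant (-2)² - 4·(1) = 0, so r = 1 is a repeated root.
Hence f_h = (C1 + C2*x)*exp(x).
For the particular solution try f_p = A0 + A1*x. Substituting and matching coefficients of each power of x gives A0 = -18, A1 = -6, so f_p = -18 - 6*x.
General solution: f = -18 - 6*x + C1*exp(x) + C2*x*exp(x).
Apply the initial conditions: f(0) = -18 + C1 = -3 and f'(0) = -6 + C1 + C2 = 0. Solving gives C1 = 15, C2 = -9.

f = -18 - 6*x + 15*exp(x) - 9*x*exp(x)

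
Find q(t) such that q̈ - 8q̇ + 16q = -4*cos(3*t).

q = -28*cos(3*t)/625 + 96*sin(3*t)/625 + C1*exp(4*t) + C2*t*exp(4*t)

Characteristic equation r² - 8r + 16 = 0 has discriminant (-8)² - 4·(16) = 0, so r = 4 is a repeated root.
Hence q_h = (C1 + C2*t)*exp(4*t).
Try q_p = A*cos(3*t) + B*sin(3*t). Substituting and equating the coefficients of cos(3t) and sin(3t) gives A = -28/625, B = 96/625, so q_p = -28*cos(3*t)/625 + 96*sin(3*t)/625.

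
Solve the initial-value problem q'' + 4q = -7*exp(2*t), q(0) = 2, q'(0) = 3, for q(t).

q = -7*exp(2*t)/8 + 19*sin(2*t)/8 + 23*cos(2*t)/8

Characteristic equation r² + 4 = 0 has discriminant (0)² - 4·(4) = -16 < 0, so r = ± 2i.
Hence q_h = C1*cos(2*t) + C2*sin(2*t).
Try q_p = A*exp(2*t). Substituting into the equation and dividing by exp(2*t) gives A = -7/8, so q_p = -7*exp(2*t)/8.
General solution: q = -7*exp(2*t)/8 + C1*cos(2*t) + C2*sin(2*t).
Apply the initial conditions: q(0) = -7/8 + C1 = 2 and q'(0) = -7/4 + 2*C2 = 3. Solving gives C1 = 23/8, C2 = 19/8.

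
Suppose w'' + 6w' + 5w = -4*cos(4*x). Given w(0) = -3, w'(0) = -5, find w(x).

Characteristic equation r² + 6r + 5 = 0 factors as (r + 5)(r + 1) = 0, so r = -5, -1.
Hence w_h = C1*exp(-5*x) + C2*exp(-x).
Try w_p = A*cos(4*x) + B*sin(4*x). Substituting and equating the coefficients of cos(4x) and sin(4x) gives A = 44/697, B = -96/697, so w_p = -96*sin(4*x)/697 + 44*cos(4*x)/697.
General solution: w = -96*sin(4*x)/697 + 44*cos(4*x)/697 + C1*exp(-5*x) + C2*exp(-x).
Apply the initial conditions: w(0) = 44/697 + C1 + C2 = -3 and w'(0) = -384/697 - C2 - 5*C1 = -5. Solving gives C1 = 77/41, C2 = -84/17.

w = -96*sin(4*x)/697 - 84*exp(-x)/17 + 44*cos(4*x)/697 + 77*exp(-5*x)/41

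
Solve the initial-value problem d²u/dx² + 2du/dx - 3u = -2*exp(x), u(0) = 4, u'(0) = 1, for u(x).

Characteristic equation r² + 2r - 3 = 0 factors as (r + 3)(r - 1) = 0, so r = -3, 1.
Hence u_h = C1*exp(-3*x) + C2*exp(x).
Since exp(x) solves the homogeneous equation (r = 1 is a root of multiplicity 1), multiply the trial by x. Try u_p = A*x*exp(x). Substituting into the equation and dividing by exp(x) gives A = -1/2, so u_p = -x*exp(x)/2.
General solution: u = C1*exp(-3*x) + C2*exp(x) - x*exp(x)/2.
Apply the initial conditions: u(0) = C1 + C2 = 4 and u'(0) = -1/2 + C2 - 3*C1 = 1. Solving gives C1 = 5/8, C2 = 27/8.

u = 5*exp(-3*x)/8 + 27*exp(x)/8 - x*exp(x)/2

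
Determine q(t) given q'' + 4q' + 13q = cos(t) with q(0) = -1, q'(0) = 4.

q = sin(t)/40 + 3*cos(t)/40 - 43*cos(3*t)*exp(-2*t)/40 + 73*exp(-2*t)*sin(3*t)/120

Characteristic equation r² + 4r + 13 = 0 has discriminant (4)² - 4·(13) = -36 < 0, so r = -2 ± 3i.
Hence q_h = C1*cos(3*t)*exp(-2*t) + C2*exp(-2*t)*sin(3*t).
Try q_p = A*cos(t) + B*sin(t). Substituting and equating the coefficients of cos(t) and sin(t) gives A = 3/40, B = 1/40, so q_p = sin(t)/40 + 3*cos(t)/40.
General solution: q = sin(t)/40 + 3*cos(t)/40 + C1*cos(3*t)*exp(-2*t) + C2*exp(-2*t)*sin(3*t).
Apply the initial conditions: q(0) = 3/40 + C1 = -1 and q'(0) = 1/40 - 2*C1 + 3*C2 = 4. Solving gives C1 = -43/40, C2 = 73/120.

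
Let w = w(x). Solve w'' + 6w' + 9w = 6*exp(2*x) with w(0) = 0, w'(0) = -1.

Characteristic equation r² + 6r + 9 = 0 has discriminant (6)² - 4·(9) = 0, so r = -3 is a repeated root.
Hence w_h = (C1 + C2*x)*exp(-3*x).
Try w_p = A*exp(2*x). Substituting into the equation and dividing by exp(2*x) gives A = 6/25, so w_p = 6*exp(2*x)/25.
General solution: w = 6*exp(2*x)/25 + C1*exp(-3*x) + C2*x*exp(-3*x).
Apply the initial conditions: w(0) = 6/25 + C1 = 0 and w'(0) = 12/25 + C2 - 3*C1 = -1. Solving gives C1 = -6/25, C2 = -11/5.

w = -6*exp(-3*x)/25 + 6*exp(2*x)/25 - 11*x*exp(-3*x)/5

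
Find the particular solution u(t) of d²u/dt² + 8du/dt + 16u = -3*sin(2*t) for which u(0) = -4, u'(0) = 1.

u = -103*exp(-4*t)/25 - 9*sin(2*t)/100 + 3*cos(2*t)/25 - 153*t*exp(-4*t)/10

Characteristic equation r² + 8r + 16 = 0 has discriminant (8)² - 4·(16) = 0, so r = -4 is a repeated root.
Hence u_h = (C1 + C2*t)*exp(-4*t).
Try u_p = A*cos(2*t) + B*sin(2*t). Substituting and equating the coefficients of cos(2t) and sin(2t) gives A = 3/25, B = -9/100, so u_p = -9*sin(2*t)/100 + 3*cos(2*t)/25.
General solution: u = -9*sin(2*t)/100 + 3*cos(2*t)/25 + C1*exp(-4*t) + C2*t*exp(-4*t).
Apply the initial conditions: u(0) = 3/25 + C1 = -4 and u'(0) = -9/50 + C2 - 4*C1 = 1. Solving gives C1 = -103/25, C2 = -153/10.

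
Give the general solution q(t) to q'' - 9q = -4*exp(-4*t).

q = -4*exp(-4*t)/7 + C1*exp(3*t) + C2*exp(-3*t)

Characteristic equation r² - 9 = 0 factors as (r - 3)(r + 3) = 0, so r = 3, -3.
Hence q_h = C1*exp(3*t) + C2*exp(-3*t).
Try q_p = A*exp(-4*t). Substituting into the equation and dividing by exp(-4*t) gives A = -4/7, so q_p = -4*exp(-4*t)/7.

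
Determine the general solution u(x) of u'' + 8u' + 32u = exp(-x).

Characteristic equation r² + 8r + 32 = 0 has discriminant (8)² - 4·(32) = -64 < 0, so r = -4 ± 4i.
Hence u_h = C1*cos(4*x)*exp(-4*x) + C2*exp(-4*x)*sin(4*x).
Try u_p = A*exp(-x). Substituting into the equation and dividing by exp(-x) gives A = 1/25, so u_p = exp(-x)/25.

u = exp(-x)/25 + C1*cos(4*x)*exp(-4*x) + C2*exp(-4*x)*sin(4*x)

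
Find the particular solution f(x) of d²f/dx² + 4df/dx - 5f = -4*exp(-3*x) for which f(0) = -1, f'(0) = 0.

f = exp(-3*x)/2 - exp(x) - exp(-5*x)/2

Characteristic equation r² + 4r - 5 = 0 factors as (r - 1)(r + 5) = 0, so r = 1, -5.
Hence f_h = C1*exp(x) + C2*exp(-5*x).
Try f_p = A*exp(-3*x). Substituting into the equation and dividing by exp(-3*x) gives A = 1/2, so f_p = exp(-3*x)/2.
General solution: f = exp(-3*x)/2 + C1*exp(x) + C2*exp(-5*x).
Apply the initial conditions: f(0) = 1/2 + C1 + C2 = -1 and f'(0) = -3/2 + C1 - 5*C2 = 0. Solving gives C1 = -1, C2 = -1/2.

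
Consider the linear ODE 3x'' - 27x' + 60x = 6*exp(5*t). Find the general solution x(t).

x = C1*exp(4*t) + C2*exp(5*t) + 2*t*exp(5*t)

Divide through by 3: x'' - 9x' + 20x = 2*exp(5*t).
Characteristic equation r² - 9r + 20 = 0 factors as (r - 4)(r - 5) = 0, so r = 4, 5.
Hence x_h = C1*exp(4*t) + C2*exp(5*t).
Since exp(5*t) solves the homogeneous equation (r = 5 is a root of multiplicity 1), multiply the trial by t. Try x_p = A*t*exp(5*t). Substituting into the equation and dividing by exp(5*t) gives A = 2, so x_p = 2*t*exp(5*t).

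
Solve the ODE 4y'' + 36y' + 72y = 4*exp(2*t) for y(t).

Divide through by 4: y'' + 9y' + 18y = exp(2*t).
Characteristic equation r² + 9r + 18 = 0 factors as (r + 3)(r + 6) = 0, so r = -3, -6.
Hence y_h = C1*exp(-3*t) + C2*exp(-6*t).
Try y_p = A*exp(2*t). Substituting into the equation and dividing by exp(2*t) gives A = 1/40, so y_p = exp(2*t)/40.

y = exp(2*t)/40 + C1*exp(-3*t) + C2*exp(-6*t)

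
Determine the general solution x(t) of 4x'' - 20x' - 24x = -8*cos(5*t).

x = 25*sin(5*t)/793 + 31*cos(5*t)/793 + C1*exp(6*t) + C2*exp(-t)

Divide through by 4: x'' - 5x' - 6x = -2*cos(5*t).
Characteristic equation r² - 5r - 6 = 0 factors as (r - 6)(r + 1) = 0, so r = 6, -1.
Hence x_h = C1*exp(6*t) + C2*exp(-t).
Try x_p = A*cos(5*t) + B*sin(5*t). Substituting and equating the coefficients of cos(5t) and sin(5t) gives A = 31/793, B = 25/793, so x_p = 25*sin(5*t)/793 + 31*cos(5*t)/793.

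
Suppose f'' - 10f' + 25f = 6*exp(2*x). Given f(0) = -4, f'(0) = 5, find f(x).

Characteristic equation r² - 10r + 25 = 0 has discriminant (-10)² - 4·(25) = 0, so r = 5 is a repeated root.
Hence f_h = (C1 + C2*x)*exp(5*x).
Try f_p = A*exp(2*x). Substituting into the equation and dividing by exp(2*x) gives A = 2/3, so f_p = 2*exp(2*x)/3.
General solution: f = 2*exp(2*x)/3 + C1*exp(5*x) + C2*x*exp(5*x).
Apply the initial conditions: f(0) = 2/3 + C1 = -4 and f'(0) = 4/3 + C2 + 5*C1 = 5. Solving gives C1 = -14/3, C2 = 27.

f = -14*exp(5*x)/3 + 2*exp(2*x)/3 + 27*x*exp(5*x)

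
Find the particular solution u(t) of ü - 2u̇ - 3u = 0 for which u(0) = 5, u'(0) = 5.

Characteristic equation r² - 2r - 3 = 0 factors as (r - 3)(r + 1) = 0, so r = 3, -1.
Hence u_h = C1*exp(3*t) + C2*exp(-t).
Apply the initial conditions: u(0) = C1 + C2 = 5 and u'(0) = -C2 + 3*C1 = 5. Solving gives C1 = 5/2, C2 = 5/2.

u = 5*exp(-t)/2 + 5*exp(3*t)/2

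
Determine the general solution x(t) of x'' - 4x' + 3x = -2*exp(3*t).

Characteristic equation r² - 4r + 3 = 0 factors as (r - 1)(r - 3) = 0, so r = 1, 3.
Hence x_h = C1*exp(t) + C2*exp(3*t).
Since exp(3*t) solves the homogeneous equation (r = 3 is a root of multiplicity 1), multiply the trial by t. Try x_p = A*t*exp(3*t). Substituting into the equation and dividing by exp(3*t) gives A = -1, so x_p = -t*exp(3*t).

x = C1*exp(t) + C2*exp(3*t) - t*exp(3*t)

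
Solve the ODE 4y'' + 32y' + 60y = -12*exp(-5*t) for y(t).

y = C1*exp(-5*t) + C2*exp(-3*t) + 3*t*exp(-5*t)/2

Divide through by 4: y'' + 8y' + 15y = -3*exp(-5*t).
Characteristic equation r² + 8r + 15 = 0 factors as (r + 5)(r + 3) = 0, so r = -5, -3.
Hence y_h = C1*exp(-5*t) + C2*exp(-3*t).
Since exp(-5*t) solves the homogeneous equation (r = -5 is a root of multiplicity 1), multiply the trial by t. Try y_p = A*t*exp(-5*t). Substituting into the equation and dividing by exp(-5*t) gives A = 3/2, so y_p = 3*t*exp(-5*t)/2.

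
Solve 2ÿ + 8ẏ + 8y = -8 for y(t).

Divide through by 2: y'' + 4y' + 4y = -4.
Characteristic equation r² + 4r + 4 = 0 has discriminant (4)² - 4·(4) = 0, so r = -2 is a repeated root.
Hence y_h = (C1 + C2*t)*exp(-2*t).
For the particular solution try y_p = A0. Substituting and matching coefficients of each power of t gives A0 = -1, so y_p = -1.

y = -1 + C1*exp(-2*t) + C2*t*exp(-2*t)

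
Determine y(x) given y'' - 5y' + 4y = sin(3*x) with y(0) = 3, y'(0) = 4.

y = -sin(3*x)/50 + 3*cos(3*x)/50 + 28*exp(4*x)/75 + 77*exp(x)/30

Characteristic equation r² - 5r + 4 = 0 factors as (r - 1)(r - 4) = 0, so r = 1, 4.
Hence y_h = C1*exp(x) + C2*exp(4*x).
Try y_p = A*cos(3*x) + B*sin(3*x). Substituting and equating the coefficients of cos(3x) and sin(3x) gives A = 3/50, B = -1/50, so y_p = -sin(3*x)/50 + 3*cos(3*x)/50.
General solution: y = -sin(3*x)/50 + 3*cos(3*x)/50 + C1*exp(x) + C2*exp(4*x).
Apply the initial conditions: y(0) = 3/50 + C1 + C2 = 3 and y'(0) = -3/50 + C1 + 4*C2 = 4. Solving gives C1 = 77/30, C2 = 28/75.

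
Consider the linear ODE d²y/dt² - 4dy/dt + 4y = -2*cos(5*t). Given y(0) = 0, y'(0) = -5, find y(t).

y = -42*exp(2*t)/841 + 40*sin(5*t)/841 + 42*cos(5*t)/841 - 149*t*exp(2*t)/29

Characteristic equation r² - 4r + 4 = 0 has discriminant (-4)² - 4·(4) = 0, so r = 2 is a repeated root.
Hence y_h = (C1 + C2*t)*exp(2*t).
Try y_p = A*cos(5*t) + B*sin(5*t). Substituting and equating the coefficients of cos(5t) and sin(5t) gives A = 42/841, B = 40/841, so y_p = 40*sin(5*t)/841 + 42*cos(5*t)/841.
General solution: y = 40*sin(5*t)/841 + 42*cos(5*t)/841 + C1*exp(2*t) + C2*t*exp(2*t).
Apply the initial conditions: y(0) = 42/841 + C1 = 0 and y'(0) = 200/841 + C2 + 2*C1 = -5. Solving gives C1 = -42/841, C2 = -149/29.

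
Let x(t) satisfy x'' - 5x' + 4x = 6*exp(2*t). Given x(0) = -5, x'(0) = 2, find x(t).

Characteristic equation r² - 5r + 4 = 0 factors as (r - 1)(r - 4) = 0, so r = 1, 4.
Hence x_h = C1*exp(t) + C2*exp(4*t).
Try x_p = A*exp(2*t). Substituting into the equation and dividing by exp(2*t) gives A = -3, so x_p = -3*exp(2*t).
General solution: x = -3*exp(2*t) + C1*exp(t) + C2*exp(4*t).
Apply the initial conditions: x(0) = -3 + C1 + C2 = -5 and x'(0) = -6 + C1 + 4*C2 = 2. Solving gives C1 = -16/3, C2 = 10/3.

x = -3*exp(2*t) - 16*exp(t)/3 + 10*exp(4*t)/3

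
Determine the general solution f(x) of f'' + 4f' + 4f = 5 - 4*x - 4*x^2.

f = 3/4 + x - x**2 + C1*exp(-2*x) + C2*x*exp(-2*x)

Characteristic equation r² + 4r + 4 = 0 has discriminant (4)² - 4·(4) = 0, so r = -2 is a repeated root.
Hence f_h = (C1 + C2*x)*exp(-2*x).
For the particular solution try f_p = A0 + A1*x + A2*x^2. Substituting and matching coefficients of each power of x gives A0 = 3/4, A1 = 1, A2 = -1, so f_p = 3/4 + x - x^2.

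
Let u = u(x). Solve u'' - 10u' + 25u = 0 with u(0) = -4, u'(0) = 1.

u = -4*exp(5*x) + 21*x*exp(5*x)

Characteristic equation r² - 10r + 25 = 0 has discriminant (-10)² - 4·(25) = 0, so r = 5 is a repeated root.
Hence u_h = (C1 + C2*x)*exp(5*x).
Apply the initial conditions: u(0) = C1 = -4 and u'(0) = C2 + 5*C1 = 1. Solving gives C1 = -4, C2 = 21.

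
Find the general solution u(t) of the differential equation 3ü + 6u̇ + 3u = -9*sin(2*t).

Divide through by 3: u'' + 2u' + u = -3*sin(2*t).
Characteristic equation r² + 2r + 1 = 0 has discriminant (2)² - 4·(1) = 0, so r = -1 is a repeated root.
Hence u_h = (C1 + C2*t)*exp(-t).
Try u_p = A*cos(2*t) + B*sin(2*t). Substituting and equating the coefficients of cos(2t) and sin(2t) gives A = 12/25, B = 9/25, so u_p = 9*sin(2*t)/25 + 12*cos(2*t)/25.

u = 9*sin(2*t)/25 + 12*cos(2*t)/25 + C1*exp(-t) + C2*t*exp(-t)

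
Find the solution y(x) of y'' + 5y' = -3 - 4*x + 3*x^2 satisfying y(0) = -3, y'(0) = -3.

y = -2201/625 - 49*x/125 - 13*x**2/25 + x**3/5 + 326*exp(-5*x)/625

Characteristic equation r² + 5r = 0 factors as (r + 5)r = 0, so r = -5, 0.
Hence y_h = C1*exp(-5*x) + C2.
Since 0 is a characteristic root (multiplicity 1), multiply the polynomial trial by x: try y_p = x*(A0 + A1*x + A2*x^2). Substituting and matching coefficients of each power of x gives A0 = -49/125, A1 = -13/25, A2 = 1/5, so y_p = -49*x/125 - 13*x^2/25 + x^3/5.
General solution: y = C2 - 49*x/125 - 13*x^2/25 + x^3/5 + C1*exp(-5*x).
Apply the initial conditions: y(0) = C1 + C2 = -3 and y'(0) = -49/125 - 5*C1 = -3. Solving gives C1 = 326/625, C2 = -2201/625.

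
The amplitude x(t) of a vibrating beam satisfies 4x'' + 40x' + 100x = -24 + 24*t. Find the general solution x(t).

Divide through by 4: x'' + 10x' + 25x = -6 + 6*t.
Characteristic equation r² + 10r + 25 = 0 has discriminant (10)² - 4·(25) = 0, so r = -5 is a repeated root.
Hence x_h = (C1 + C2*t)*exp(-5*t).
For the particular solution try x_p = A0 + A1*t. Substituting and matching coefficients of each power of t gives A0 = -42/125, A1 = 6/25, so x_p = -42/125 + 6*t/25.

x = -42/125 + 6*t/25 + C1*exp(-5*t) + C2*t*exp(-5*t)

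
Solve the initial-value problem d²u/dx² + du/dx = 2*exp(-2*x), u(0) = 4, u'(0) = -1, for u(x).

u = 4 - exp(-x) + exp(-2*x)

Characteristic equation r² + r = 0 factors as (r + 1)r = 0, so r = -1, 0.
Hence u_h = C1*exp(-x) + C2.
Try u_p = A*exp(-2*x). Substituting into the equation and dividing by exp(-2*x) gives A = 1, so u_p = exp(-2*x).
General solution: u = C2 + C1*exp(-x) + exp(-2*x).
Apply the initial conditions: u(0) = 1 + C1 + C2 = 4 and u'(0) = -2 - C1 = -1. Solving gives C1 = -1, C2 = 4.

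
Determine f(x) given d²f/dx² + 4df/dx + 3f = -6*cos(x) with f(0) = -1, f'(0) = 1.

f = exp(-x)/2 - 9*exp(-3*x)/10 - 6*sin(x)/5 - 3*cos(x)/5

Characteristic equation r² + 4r + 3 = 0 factors as (r + 3)(r + 1) = 0, so r = -3, -1.
Hence f_h = C1*exp(-3*x) + C2*exp(-x).
Try f_p = A*cos(x) + B*sin(x). Substituting and equating the coefficients of cos(x) and sin(x) gives A = -3/5, B = -6/5, so f_p = -6*sin(x)/5 - 3*cos(x)/5.
General solution: f = -6*sin(x)/5 - 3*cos(x)/5 + C1*exp(-3*x) + C2*exp(-x).
Apply the initial conditions: f(0) = -3/5 + C1 + C2 = -1 and f'(0) = -6/5 - C2 - 3*C1 = 1. Solving gives C1 = -9/10, C2 = 1/2.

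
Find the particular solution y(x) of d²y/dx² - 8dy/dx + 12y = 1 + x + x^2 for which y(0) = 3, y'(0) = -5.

Characteristic equation r² - 8r + 12 = 0 factors as (r - 2)(r - 6) = 0, so r = 2, 6.
Hence y_h = C1*exp(2*x) + C2*exp(6*x).
For the particular solution try y_p = A0 + A1*x + A2*x^2. Substituting and matching coefficients of each power of x gives A0 = 43/216, A1 = 7/36, A2 = 1/12, so y_p = 43/216 + x^2/12 + 7*x/36.
General solution: y = 43/216 + x^2/12 + 7*x/36 + C1*exp(2*x) + C2*exp(6*x).
Apply the initial conditions: y(0) = 43/216 + C1 + C2 = 3 and y'(0) = 7/36 + 2*C1 + 6*C2 = -5. Solving gives C1 = 11/2, C2 = -583/216.

y = 43/216 - 583*exp(6*x)/216 + x**2/12 + 7*x/36 + 11*exp(2*x)/2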